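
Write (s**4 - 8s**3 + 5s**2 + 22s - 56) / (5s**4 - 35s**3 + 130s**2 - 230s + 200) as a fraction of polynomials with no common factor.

(s**2 - 5s - 14)/(5s**2 - 20s + 50)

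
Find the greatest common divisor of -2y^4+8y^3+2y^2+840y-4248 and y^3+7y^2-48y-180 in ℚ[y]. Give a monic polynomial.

y-6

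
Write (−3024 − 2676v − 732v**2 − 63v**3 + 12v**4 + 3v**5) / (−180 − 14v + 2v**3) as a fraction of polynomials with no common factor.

(−168 − 102v − 3v**2 + 3v**3)/(−10 + 2v)

Apply the Euclidean algorithm:
  3v**5 + 12v**4 − 63v**3 − 732v**2 − 2676v − 3024 = ((3/2)v**2 + 6v − 21)(2v**3 − 14v − 180) + (−378v**2 − 1890v − 6804)
  2v**3 − 14v − 180 = (−(1/189)v + 5/189)(−378v**2 − 1890v − 6804) + (0)
Last nonzero remainder: −378v**2 − 1890v − 6804. Dividing through by −378 gives the monic gcd v**2 + 5v + 18.
Cancel v**2 + 5v + 18 from numerator and denominator to get the reduced form.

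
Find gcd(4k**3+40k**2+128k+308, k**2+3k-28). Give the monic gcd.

k+7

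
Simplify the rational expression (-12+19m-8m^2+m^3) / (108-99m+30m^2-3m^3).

Repeated division with remainder:
  m^3-8m^2+19m-12 = (-1/3)(-3m^3+30m^2-99m+108) + (2m^2-14m+24)
  -3m^3+30m^2-99m+108 = (-(3/2)m+9/2)(2m^2-14m+24) + (0)
Last nonzero remainder: 2m^2-14m+24. Dividing through by 2 gives the monic gcd m^2-7m+12.
Cancel m^2-7m+12 from numerator and denominator to get the reduced form.

(1-m)/(-9+3m)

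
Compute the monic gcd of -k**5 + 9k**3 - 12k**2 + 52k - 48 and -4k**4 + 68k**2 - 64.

By polynomial division,
  -k**5 + 9k**3 - 12k**2 + 52k - 48 = ((1/4)k)(-4k**4 + 68k**2 - 64) + (-8k**3 - 12k**2 + 68k - 48)
  -4k**4 + 68k**2 - 64 = ((1/2)k - 3/4)(-8k**3 - 12k**2 + 68k - 48) + (25k**2 + 75k - 100)
  -8k**3 - 12k**2 + 68k - 48 = (-(8/25)k + 12/25)(25k**2 + 75k - 100) + (0)
Last nonzero remainder: 25k**2 + 75k - 100. Dividing through by 25 gives the monic gcd k**2 + 3k - 4.

k**2 + 3k - 4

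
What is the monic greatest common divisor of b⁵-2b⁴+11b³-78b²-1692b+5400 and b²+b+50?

b²+b+50

Apply the Euclidean algorithm:
  b⁵-2b⁴+11b³-78b²-1692b+5400 = (b³-3b²-36b+108)(b²+b+50) + (0)
The last nonzero remainder b²+b+50 is already monic.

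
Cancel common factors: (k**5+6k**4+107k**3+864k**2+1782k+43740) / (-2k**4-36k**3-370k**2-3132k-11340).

(-k**2+5k-54)/(2k+14)

Repeated division with remainder:
  k**5+6k**4+107k**3+864k**2+1782k+43740 = (-(1/2)k+6)(-2k**4-36k**3-370k**2-3132k-11340) + (138k**3+1518k**2+14904k+111780)
  -2k**4-36k**3-370k**2-3132k-11340 = (-(1/69)k-7/69)(138k**3+1518k**2+14904k+111780) + (0)
Last nonzero remainder: 138k**3+1518k**2+14904k+111780. Dividing through by 138 gives the monic gcd k**3+11k**2+108k+810.
Cancel k**3+11k**2+108k+810 from numerator and denominator to get the reduced form.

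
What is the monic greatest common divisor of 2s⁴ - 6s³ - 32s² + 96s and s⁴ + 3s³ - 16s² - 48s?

s³ - 16s

Euclidean algorithm in ℚ[s]:
  2s⁴ - 6s³ - 32s² + 96s = (2)(s⁴ + 3s³ - 16s² - 48s) + (-12s³ + 192s)
  s⁴ + 3s³ - 16s² - 48s = (-(1/12)s - 1/4)(-12s³ + 192s) + (0)
Last nonzero remainder: -12s³ + 192s. Dividing through by -12 gives the monic gcd s³ - 16s.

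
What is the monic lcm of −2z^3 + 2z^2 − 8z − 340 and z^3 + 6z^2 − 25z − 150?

Euclidean algorithm in ℚ[z]:
  −2z^3 + 2z^2 − 8z − 340 = (−2)(z^3 + 6z^2 − 25z − 150) + (14z^2 − 58z − 640)
  z^3 + 6z^2 − 25z − 150 = ((1/14)z + 71/98)(14z^2 − 58z − 640) + ((3074/49)z + 15370/49)
  14z^2 − 58z − 640 = ((343/1537)z − 3136/1537)((3074/49)z + 15370/49) + (0)
Last nonzero remainder: (3074/49)z + 15370/49. Dividing through by 3074/49 gives the monic gcd z + 5.
Then lcm(f, g) = f·g / gcd(f, g); expanding and making the result monic gives the answer.

z^5 − 27z^3 + 204z^2 + 50z − 5100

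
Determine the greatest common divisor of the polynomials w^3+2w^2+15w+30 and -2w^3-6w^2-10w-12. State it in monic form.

w+2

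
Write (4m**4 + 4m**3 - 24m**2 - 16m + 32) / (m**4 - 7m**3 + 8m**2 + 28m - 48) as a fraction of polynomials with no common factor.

(4m**2 + 4m - 8)/(m**2 - 7m + 12)

Euclidean algorithm in ℚ[m]:
  4m**4 + 4m**3 - 24m**2 - 16m + 32 = (4)(m**4 - 7m**3 + 8m**2 + 28m - 48) + (32m**3 - 56m**2 - 128m + 224)
  m**4 - 7m**3 + 8m**2 + 28m - 48 = ((1/32)m - 21/128)(32m**3 - 56m**2 - 128m + 224) + ((45/16)m**2 - 45/4)
  32m**3 - 56m**2 - 128m + 224 = ((512/45)m - 896/45)((45/16)m**2 - 45/4) + (0)
Last nonzero remainder: (45/16)m**2 - 45/4. Dividing through by 45/16 gives the monic gcd m**2 - 4.
Cancel m**2 - 4 from numerator and denominator to get the reduced form.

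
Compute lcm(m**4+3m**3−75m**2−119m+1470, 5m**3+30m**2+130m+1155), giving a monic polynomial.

Repeated division with remainder:
  m**4+3m**3−75m**2−119m+1470 = ((1/5)m−3/5)(5m**3+30m**2+130m+1155) + (−83m**2−272m+2163)
  5m**3+30m**2+130m+1155 = (−(5/83)m−1130/6889)(−83m**2−272m+2163) + ((1485855/6889)m+10400985/6889)
  −83m**2−272m+2163 = (−(571787/1485855)m+709567/495285)((1485855/6889)m+10400985/6889) + (0)
Last nonzero remainder: (1485855/6889)m+10400985/6889. Dividing through by 1485855/6889 gives the monic gcd m+7.
Then lcm(f, g) = f·g / gcd(f, g); expanding and making the result monic gives the answer.

m**6+2m**5−45m**4+55m**3−886m**2−5397m+48510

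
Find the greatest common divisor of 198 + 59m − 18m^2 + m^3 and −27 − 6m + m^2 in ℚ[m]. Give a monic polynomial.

−9 + m

Euclidean algorithm in ℚ[m]:
  m^3 − 18m^2 + 59m + 198 = (m − 12)(m^2 − 6m − 27) + (14m − 126)
  m^2 − 6m − 27 = ((1/14)m + 3/14)(14m − 126) + (0)
Last nonzero remainder: 14m − 126. Dividing through by 14 gives the monic gcd m − 9.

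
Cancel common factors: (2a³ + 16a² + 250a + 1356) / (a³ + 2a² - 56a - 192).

(2a² + 4a + 226)/(a² - 4a - 32)

Apply the Euclidean algorithm:
  2a³ + 16a² + 250a + 1356 = (2)(a³ + 2a² - 56a - 192) + (12a² + 362a + 1740)
  a³ + 2a² - 56a - 192 = ((1/12)a - 169/72)(12a² + 362a + 1740) + ((23353/36)a + 23353/6)
  12a² + 362a + 1740 = ((432/23353)a + 10440/23353)((23353/36)a + 23353/6) + (0)
Last nonzero remainder: (23353/36)a + 23353/6. Dividing through by 23353/36 gives the monic gcd a + 6.
Cancel a + 6 from numerator and denominator to get the reduced form.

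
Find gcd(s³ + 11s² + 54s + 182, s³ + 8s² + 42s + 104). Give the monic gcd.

Apply the Euclidean algorithm:
  s³ + 11s² + 54s + 182 = (s³ + 8s² + 42s + 104) + (3s² + 12s + 78)
  s³ + 8s² + 42s + 104 = ((1/3)s + 4/3)(3s² + 12s + 78) + (0)
Last nonzero remainder: 3s² + 12s + 78. Dividing through by 3 gives the monic gcd s² + 4s + 26.

s² + 4s + 26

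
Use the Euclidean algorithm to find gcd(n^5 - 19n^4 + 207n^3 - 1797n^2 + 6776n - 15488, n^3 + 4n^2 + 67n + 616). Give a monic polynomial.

n^2 - 3n + 88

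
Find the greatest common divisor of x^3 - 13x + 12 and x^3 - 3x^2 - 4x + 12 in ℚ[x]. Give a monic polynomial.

x - 3

Apply the Euclidean algorithm:
  x^3 - 13x + 12 = (x^3 - 3x^2 - 4x + 12) + (3x^2 - 9x)
  x^3 - 3x^2 - 4x + 12 = ((1/3)x)(3x^2 - 9x) + (-4x + 12)
  3x^2 - 9x = (-(3/4)x)(-4x + 12) + (0)
Last nonzero remainder: -4x + 12. Dividing through by -4 gives the monic gcd x - 3.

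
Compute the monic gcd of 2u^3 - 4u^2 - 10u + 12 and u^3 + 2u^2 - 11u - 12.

Euclidean algorithm in ℚ[u]:
  2u^3 - 4u^2 - 10u + 12 = (2)(u^3 + 2u^2 - 11u - 12) + (-8u^2 + 12u + 36)
  u^3 + 2u^2 - 11u - 12 = (-(1/8)u - 7/16)(-8u^2 + 12u + 36) + (-(5/4)u + 15/4)
  -8u^2 + 12u + 36 = ((32/5)u + 48/5)(-(5/4)u + 15/4) + (0)
Last nonzero remainder: -(5/4)u + 15/4. Dividing through by -5/4 gives the monic gcd u - 3.

u - 3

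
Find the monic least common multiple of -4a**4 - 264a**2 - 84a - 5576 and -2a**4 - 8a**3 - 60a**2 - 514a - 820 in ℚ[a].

a**6 + 7a**5 + 76a**4 + 483a**3 + 2201a**2 + 9968a + 13940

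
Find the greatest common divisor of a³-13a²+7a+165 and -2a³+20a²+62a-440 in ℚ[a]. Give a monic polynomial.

Apply the Euclidean algorithm:
  a³-13a²+7a+165 = (-1/2)(-2a³+20a²+62a-440) + (-3a²+38a-55)
  -2a³+20a²+62a-440 = ((2/3)a+16/9)(-3a²+38a-55) + ((280/9)a-3080/9)
  -3a²+38a-55 = (-(27/280)a+9/56)((280/9)a-3080/9) + (0)
Last nonzero remainder: (280/9)a-3080/9. Dividing through by 280/9 gives the monic gcd a-11.

a-11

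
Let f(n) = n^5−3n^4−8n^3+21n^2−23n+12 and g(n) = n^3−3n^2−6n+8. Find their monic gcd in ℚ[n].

n^2−5n+4

Euclidean algorithm in ℚ[n]:
  n^5−3n^4−8n^3+21n^2−23n+12 = (n^2−2)(n^3−3n^2−6n+8) + (7n^2−35n+28)
  n^3−3n^2−6n+8 = ((1/7)n+2/7)(7n^2−35n+28) + (0)
Last nonzero remainder: 7n^2−35n+28. Dividing through by 7 gives the monic gcd n^2−5n+4.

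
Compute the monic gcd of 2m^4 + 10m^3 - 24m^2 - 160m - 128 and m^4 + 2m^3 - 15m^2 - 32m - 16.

Repeated division with remainder:
  2m^4 + 10m^3 - 24m^2 - 160m - 128 = (2)(m^4 + 2m^3 - 15m^2 - 32m - 16) + (6m^3 + 6m^2 - 96m - 96)
  m^4 + 2m^3 - 15m^2 - 32m - 16 = ((1/6)m + 1/6)(6m^3 + 6m^2 - 96m - 96) + (0)
Last nonzero remainder: 6m^3 + 6m^2 - 96m - 96. Dividing through by 6 gives the monic gcd m^3 + m^2 - 16m - 16.

m^3 + m^2 - 16m - 16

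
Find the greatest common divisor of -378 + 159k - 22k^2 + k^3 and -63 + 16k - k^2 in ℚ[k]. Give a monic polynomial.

By polynomial division,
  k^3 - 22k^2 + 159k - 378 = (-k + 6)(-k^2 + 16k - 63) + (0)
Last nonzero remainder: -k^2 + 16k - 63. Dividing through by -1 gives the monic gcd k^2 - 16k + 63.

63 - 16k + k^2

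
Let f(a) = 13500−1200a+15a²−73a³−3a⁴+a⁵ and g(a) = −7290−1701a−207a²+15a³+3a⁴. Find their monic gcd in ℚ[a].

−90−a+a²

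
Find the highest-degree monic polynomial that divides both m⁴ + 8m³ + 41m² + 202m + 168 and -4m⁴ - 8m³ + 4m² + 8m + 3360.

By polynomial division,
  m⁴ + 8m³ + 41m² + 202m + 168 = (-1/4)(-4m⁴ - 8m³ + 4m² + 8m + 3360) + (6m³ + 42m² + 204m + 1008)
  -4m⁴ - 8m³ + 4m² + 8m + 3360 = (-(2/3)m + 10/3)(6m³ + 42m² + 204m + 1008) + (0)
Last nonzero remainder: 6m³ + 42m² + 204m + 1008. Dividing through by 6 gives the monic gcd m³ + 7m² + 34m + 168.

m³ + 7m² + 34m + 168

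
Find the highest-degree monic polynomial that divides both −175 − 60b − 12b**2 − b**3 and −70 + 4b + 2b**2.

7 + b

Euclidean algorithm in ℚ[b]:
  −b**3 − 12b**2 − 60b − 175 = (−(1/2)b − 5)(2b**2 + 4b − 70) + (−75b − 525)
  2b**2 + 4b − 70 = (−(2/75)b + 2/15)(−75b − 525) + (0)
Last nonzero remainder: −75b − 525. Dividing through by −75 gives the monic gcd b + 7.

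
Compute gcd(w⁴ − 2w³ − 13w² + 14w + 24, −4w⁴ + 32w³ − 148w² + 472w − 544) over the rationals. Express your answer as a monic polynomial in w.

w² − 6w + 8

Euclidean algorithm in ℚ[w]:
  w⁴ − 2w³ − 13w² + 14w + 24 = (−1/4)(−4w⁴ + 32w³ − 148w² + 472w − 544) + (6w³ − 50w² + 132w − 112)
  −4w⁴ + 32w³ − 148w² + 472w − 544 = (−(2/3)w − 2/9)(6w³ − 50w² + 132w − 112) + (−(640/9)w² + (1280/3)w − 5120/9)
  6w³ − 50w² + 132w − 112 = (−(27/320)w + 63/320)(−(640/9)w² + (1280/3)w − 5120/9) + (0)
Last nonzero remainder: −(640/9)w² + (1280/3)w − 5120/9. Dividing through by −640/9 gives the monic gcd w² − 6w + 8.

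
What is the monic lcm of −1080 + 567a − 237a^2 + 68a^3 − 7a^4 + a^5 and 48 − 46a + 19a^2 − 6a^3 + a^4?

By polynomial division,
  a^5 − 7a^4 + 68a^3 − 237a^2 + 567a − 1080 = (a − 1)(a^4 − 6a^3 + 19a^2 − 46a + 48) + (43a^3 − 172a^2 + 473a − 1032)
  a^4 − 6a^3 + 19a^2 − 46a + 48 = ((1/43)a − 2/43)(43a^3 − 172a^2 + 473a − 1032) + (0)
Last nonzero remainder: 43a^3 − 172a^2 + 473a − 1032. Dividing through by 43 gives the monic gcd a^3 − 4a^2 + 11a − 24.
Then lcm(f, g) = f·g / gcd(f, g); expanding and making the result monic gives the answer.

2160 − 2214a + 1041a^2 − 373a^3 + 82a^4 − 9a^5 + a^6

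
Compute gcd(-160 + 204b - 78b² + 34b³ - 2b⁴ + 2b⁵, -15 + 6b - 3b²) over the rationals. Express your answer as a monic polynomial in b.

By polynomial division,
  2b⁵ - 2b⁴ + 34b³ - 78b² + 204b - 160 = (-(2/3)b³ - (2/3)b² - (28/3)b + 32/3)(-3b² + 6b - 15) + (0)
Last nonzero remainder: -3b² + 6b - 15. Dividing through by -3 gives the monic gcd b² - 2b + 5.

5 - 2b + b²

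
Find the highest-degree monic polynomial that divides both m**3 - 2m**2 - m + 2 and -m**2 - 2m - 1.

m + 1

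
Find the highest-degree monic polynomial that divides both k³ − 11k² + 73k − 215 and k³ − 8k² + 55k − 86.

k² − 6k + 43

Repeated division with remainder:
  k³ − 11k² + 73k − 215 = (k³ − 8k² + 55k − 86) + (−3k² + 18k − 129)
  k³ − 8k² + 55k − 86 = (−(1/3)k + 2/3)(−3k² + 18k − 129) + (0)
Last nonzero remainder: −3k² + 18k − 129. Dividing through by −3 gives the monic gcd k² − 6k + 43.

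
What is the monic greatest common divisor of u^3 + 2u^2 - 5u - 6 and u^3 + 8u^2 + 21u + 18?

u + 3

Repeated division with remainder:
  u^3 + 2u^2 - 5u - 6 = (u^3 + 8u^2 + 21u + 18) + (-6u^2 - 26u - 24)
  u^3 + 8u^2 + 21u + 18 = (-(1/6)u - 11/18)(-6u^2 - 26u - 24) + ((10/9)u + 10/3)
  -6u^2 - 26u - 24 = (-(27/5)u - 36/5)((10/9)u + 10/3) + (0)
Last nonzero remainder: (10/9)u + 10/3. Dividing through by 10/9 gives the monic gcd u + 3.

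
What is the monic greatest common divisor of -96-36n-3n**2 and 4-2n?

1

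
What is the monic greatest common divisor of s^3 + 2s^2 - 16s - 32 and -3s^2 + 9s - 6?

1

Repeated division with remainder:
  s^3 + 2s^2 - 16s - 32 = (-(1/3)s - 5/3)(-3s^2 + 9s - 6) + (-3s - 42)
  -3s^2 + 9s - 6 = (s - 17)(-3s - 42) + (-720)
  -3s - 42 = ((1/240)s + 7/120)(-720) + (0)
The last nonzero remainder is the constant -720, so the polynomials are coprime and gcd = 1.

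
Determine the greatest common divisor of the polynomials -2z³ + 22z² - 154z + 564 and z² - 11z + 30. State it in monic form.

Euclidean algorithm in ℚ[z]:
  -2z³ + 22z² - 154z + 564 = (-2z)(z² - 11z + 30) + (-94z + 564)
  z² - 11z + 30 = (-(1/94)z + 5/94)(-94z + 564) + (0)
Last nonzero remainder: -94z + 564. Dividing through by -94 gives the monic gcd z - 6.

z - 6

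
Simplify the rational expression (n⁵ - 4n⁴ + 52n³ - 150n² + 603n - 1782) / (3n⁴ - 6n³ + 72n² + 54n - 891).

(n² + n + 18)/(3n + 9)

Apply the Euclidean algorithm:
  n⁵ - 4n⁴ + 52n³ - 150n² + 603n - 1782 = ((1/3)n - 2/3)(3n⁴ - 6n³ + 72n² + 54n - 891) + (24n³ - 120n² + 936n - 2376)
  3n⁴ - 6n³ + 72n² + 54n - 891 = ((1/8)n + 3/8)(24n³ - 120n² + 936n - 2376) + (0)
Last nonzero remainder: 24n³ - 120n² + 936n - 2376. Dividing through by 24 gives the monic gcd n³ - 5n² + 39n - 99.
Cancel n³ - 5n² + 39n - 99 from numerator and denominator to get the reduced form.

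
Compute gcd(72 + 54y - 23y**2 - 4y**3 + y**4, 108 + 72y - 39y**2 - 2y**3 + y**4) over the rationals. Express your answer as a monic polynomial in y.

18 + 9y - 8y**2 + y**3

Apply the Euclidean algorithm:
  y**4 - 4y**3 - 23y**2 + 54y + 72 = (y**4 - 2y**3 - 39y**2 + 72y + 108) + (-2y**3 + 16y**2 - 18y - 36)
  y**4 - 2y**3 - 39y**2 + 72y + 108 = (-(1/2)y - 3)(-2y**3 + 16y**2 - 18y - 36) + (0)
Last nonzero remainder: -2y**3 + 16y**2 - 18y - 36. Dividing through by -2 gives the monic gcd y**3 - 8y**2 + 9y + 18.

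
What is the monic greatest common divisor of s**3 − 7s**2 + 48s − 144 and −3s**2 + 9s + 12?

s − 4

By polynomial division,
  s**3 − 7s**2 + 48s − 144 = (−(1/3)s + 4/3)(−3s**2 + 9s + 12) + (40s − 160)
  −3s**2 + 9s + 12 = (−(3/40)s − 3/40)(40s − 160) + (0)
Last nonzero remainder: 40s − 160. Dividing through by 40 gives the monic gcd s − 4.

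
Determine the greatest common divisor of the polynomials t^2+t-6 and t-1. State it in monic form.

By polynomial division,
  t^2+t-6 = (t+2)(t-1) + (-4)
  t-1 = (-(1/4)t+1/4)(-4) + (0)
The last nonzero remainder is the constant -4, so the polynomials are coprime and gcd = 1.

1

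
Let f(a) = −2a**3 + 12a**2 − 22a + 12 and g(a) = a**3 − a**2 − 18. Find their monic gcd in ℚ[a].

Apply the Euclidean algorithm:
  −2a**3 + 12a**2 − 22a + 12 = (−2)(a**3 − a**2 − 18) + (10a**2 − 22a − 24)
  a**3 − a**2 − 18 = ((1/10)a + 3/25)(10a**2 − 22a − 24) + ((126/25)a − 378/25)
  10a**2 − 22a − 24 = ((125/63)a + 100/63)((126/25)a − 378/25) + (0)
Last nonzero remainder: (126/25)a − 378/25. Dividing through by 126/25 gives the monic gcd a − 3.

a − 3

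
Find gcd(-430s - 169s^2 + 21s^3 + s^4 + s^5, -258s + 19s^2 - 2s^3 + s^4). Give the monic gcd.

43s + 4s^2 + s^3

By polynomial division,
  s^5 + s^4 + 21s^3 - 169s^2 - 430s = (s + 3)(s^4 - 2s^3 + 19s^2 - 258s) + (8s^3 + 32s^2 + 344s)
  s^4 - 2s^3 + 19s^2 - 258s = ((1/8)s - 3/4)(8s^3 + 32s^2 + 344s) + (0)
Last nonzero remainder: 8s^3 + 32s^2 + 344s. Dividing through by 8 gives the monic gcd s^3 + 4s^2 + 43s.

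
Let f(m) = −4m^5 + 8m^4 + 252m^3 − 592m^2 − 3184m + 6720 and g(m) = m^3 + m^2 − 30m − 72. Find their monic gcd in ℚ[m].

m^2 − 2m − 24

Repeated division with remainder:
  −4m^5 + 8m^4 + 252m^3 − 592m^2 − 3184m + 6720 = (−4m^2 + 12m + 120)(m^3 + m^2 − 30m − 72) + (−640m^2 + 1280m + 15360)
  m^3 + m^2 − 30m − 72 = (−(1/640)m − 3/640)(−640m^2 + 1280m + 15360) + (0)
Last nonzero remainder: −640m^2 + 1280m + 15360. Dividing through by −640 gives the monic gcd m^2 − 2m − 24.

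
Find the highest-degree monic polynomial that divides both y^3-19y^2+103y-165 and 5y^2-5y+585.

1

Euclidean algorithm in ℚ[y]:
  y^3-19y^2+103y-165 = ((1/5)y-18/5)(5y^2-5y+585) + (-32y+1941)
  5y^2-5y+585 = (-(5/32)y-9545/1024)(-32y+1941) + (19125885/1024)
  -32y+1941 = (-(32768/19125885)y+662528/6375295)(19125885/1024) + (0)
The last nonzero remainder is the constant 19125885/1024, so the polynomials are coprime and gcd = 1.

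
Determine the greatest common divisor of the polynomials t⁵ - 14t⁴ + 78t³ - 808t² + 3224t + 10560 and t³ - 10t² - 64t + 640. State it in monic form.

t² - 18t + 80

Euclidean algorithm in ℚ[t]:
  t⁵ - 14t⁴ + 78t³ - 808t² + 3224t + 10560 = (t² - 4t + 102)(t³ - 10t² - 64t + 640) + (-684t² + 12312t - 54720)
  t³ - 10t² - 64t + 640 = (-(1/684)t - 2/171)(-684t² + 12312t - 54720) + (0)
Last nonzero remainder: -684t² + 12312t - 54720. Dividing through by -684 gives the monic gcd t² - 18t + 80.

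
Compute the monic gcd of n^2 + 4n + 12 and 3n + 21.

1

By polynomial division,
  n^2 + 4n + 12 = ((1/3)n - 1)(3n + 21) + (33)
  3n + 21 = ((1/11)n + 7/11)(33) + (0)
The last nonzero remainder is the constant 33, so the polynomials are coprime and gcd = 1.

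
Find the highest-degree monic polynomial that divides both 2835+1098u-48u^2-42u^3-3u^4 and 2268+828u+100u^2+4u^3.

Repeated division with remainder:
  -3u^4-42u^3-48u^2+1098u+2835 = (-(3/4)u+33/4)(4u^3+100u^2+828u+2268) + (-252u^2-4032u-15876)
  4u^3+100u^2+828u+2268 = (-(1/63)u-1/7)(-252u^2-4032u-15876) + (0)
Last nonzero remainder: -252u^2-4032u-15876. Dividing through by -252 gives the monic gcd u^2+16u+63.

63+16u+u^2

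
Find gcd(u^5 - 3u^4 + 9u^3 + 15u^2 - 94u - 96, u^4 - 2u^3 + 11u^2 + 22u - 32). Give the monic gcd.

u^3 - u^2 + 10u + 32

By polynomial division,
  u^5 - 3u^4 + 9u^3 + 15u^2 - 94u - 96 = (u - 1)(u^4 - 2u^3 + 11u^2 + 22u - 32) + (-4u^3 + 4u^2 - 40u - 128)
  u^4 - 2u^3 + 11u^2 + 22u - 32 = (-(1/4)u + 1/4)(-4u^3 + 4u^2 - 40u - 128) + (0)
Last nonzero remainder: -4u^3 + 4u^2 - 40u - 128. Dividing through by -4 gives the monic gcd u^3 - u^2 + 10u + 32.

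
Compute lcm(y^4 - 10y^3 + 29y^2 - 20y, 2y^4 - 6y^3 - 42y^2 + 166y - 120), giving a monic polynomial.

y^6 - 8y^5 - 6y^4 + 188y^3 - 475y^2 + 300y

Apply the Euclidean algorithm:
  y^4 - 10y^3 + 29y^2 - 20y = (1/2)(2y^4 - 6y^3 - 42y^2 + 166y - 120) + (-7y^3 + 50y^2 - 103y + 60)
  2y^4 - 6y^3 - 42y^2 + 166y - 120 = (-(2/7)y - 58/49)(-7y^3 + 50y^2 - 103y + 60) + (-(600/49)y^2 + (3000/49)y - 2400/49)
  -7y^3 + 50y^2 - 103y + 60 = ((343/600)y - 49/40)(-(600/49)y^2 + (3000/49)y - 2400/49) + (0)
Last nonzero remainder: -(600/49)y^2 + (3000/49)y - 2400/49. Dividing through by -600/49 gives the monic gcd y^2 - 5y + 4.
Then lcm(f, g) = f·g / gcd(f, g); expanding and making the result monic gives the answer.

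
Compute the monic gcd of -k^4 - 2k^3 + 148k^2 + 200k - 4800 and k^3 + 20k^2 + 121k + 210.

By polynomial division,
  -k^4 - 2k^3 + 148k^2 + 200k - 4800 = (-k + 18)(k^3 + 20k^2 + 121k + 210) + (-91k^2 - 1768k - 8580)
  k^3 + 20k^2 + 121k + 210 = (-(1/91)k - 4/637)(-91k^2 - 1768k - 8580) + ((765/49)k + 7650/49)
  -91k^2 - 1768k - 8580 = (-(4459/765)k - 14014/255)((765/49)k + 7650/49) + (0)
Last nonzero remainder: (765/49)k + 7650/49. Dividing through by 765/49 gives the monic gcd k + 10.

k + 10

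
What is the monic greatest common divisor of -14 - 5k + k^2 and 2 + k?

Euclidean algorithm in ℚ[k]:
  k^2 - 5k - 14 = (k - 7)(k + 2) + (0)
The last nonzero remainder k + 2 is already monic.

2 + k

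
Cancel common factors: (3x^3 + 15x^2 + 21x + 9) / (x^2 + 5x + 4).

Apply the Euclidean algorithm:
  3x^3 + 15x^2 + 21x + 9 = (3x)(x^2 + 5x + 4) + (9x + 9)
  x^2 + 5x + 4 = ((1/9)x + 4/9)(9x + 9) + (0)
Last nonzero remainder: 9x + 9. Dividing through by 9 gives the monic gcd x + 1.
Cancel x + 1 from numerator and denominator to get the reduced form.

(3x^2 + 12x + 9)/(x + 4)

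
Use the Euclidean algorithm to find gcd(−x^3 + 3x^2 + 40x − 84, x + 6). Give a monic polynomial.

By polynomial division,
  −x^3 + 3x^2 + 40x − 84 = (−x^2 + 9x − 14)(x + 6) + (0)
The last nonzero remainder x + 6 is already monic.

x + 6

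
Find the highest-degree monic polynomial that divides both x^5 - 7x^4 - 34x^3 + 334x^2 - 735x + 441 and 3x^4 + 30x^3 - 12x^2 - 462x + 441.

x^3 + 3x^2 - 25x + 21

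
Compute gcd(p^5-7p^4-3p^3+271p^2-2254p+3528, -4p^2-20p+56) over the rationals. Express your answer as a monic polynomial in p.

p^2+5p-14

Apply the Euclidean algorithm:
  p^5-7p^4-3p^3+271p^2-2254p+3528 = (-(1/4)p^3+3p^2-(71/4)p+63)(-4p^2-20p+56) + (0)
Last nonzero remainder: -4p^2-20p+56. Dividing through by -4 gives the monic gcd p^2+5p-14.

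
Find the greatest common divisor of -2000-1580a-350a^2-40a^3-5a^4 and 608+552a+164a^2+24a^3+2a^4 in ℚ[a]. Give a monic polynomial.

Apply the Euclidean algorithm:
  -5a^4-40a^3-350a^2-1580a-2000 = (-5/2)(2a^4+24a^3+164a^2+552a+608) + (20a^3+60a^2-200a-480)
  2a^4+24a^3+164a^2+552a+608 = ((1/10)a+9/10)(20a^3+60a^2-200a-480) + (130a^2+780a+1040)
  20a^3+60a^2-200a-480 = ((2/13)a-6/13)(130a^2+780a+1040) + (0)
Last nonzero remainder: 130a^2+780a+1040. Dividing through by 130 gives the monic gcd a^2+6a+8.

8+6a+a^2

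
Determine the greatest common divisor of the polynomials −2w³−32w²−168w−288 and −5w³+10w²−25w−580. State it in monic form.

w+4

Repeated division with remainder:
  −2w³−32w²−168w−288 = (2/5)(−5w³+10w²−25w−580) + (−36w²−158w−56)
  −5w³+10w²−25w−580 = ((5/36)w−575/648)(−36w²−158w−56) + (−(51005/324)w−51005/81)
  −36w²−158w−56 = ((11664/51005)w+4536/51005)(−(51005/324)w−51005/81) + (0)
Last nonzero remainder: −(51005/324)w−51005/81. Dividing through by −51005/324 gives the monic gcd w+4.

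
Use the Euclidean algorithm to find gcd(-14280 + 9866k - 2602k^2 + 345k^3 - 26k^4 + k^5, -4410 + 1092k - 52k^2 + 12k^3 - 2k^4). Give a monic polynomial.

35 - 12k + k^2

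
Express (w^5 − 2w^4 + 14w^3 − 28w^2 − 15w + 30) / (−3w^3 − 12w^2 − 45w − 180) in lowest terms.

(−w^3 + 2w^2 + w − 2)/(3w + 12)

Repeated division with remainder:
  w^5 − 2w^4 + 14w^3 − 28w^2 − 15w + 30 = (−(1/3)w^2 + 2w − 23/3)(−3w^3 − 12w^2 − 45w − 180) + (−90w^2 − 1350)
  −3w^3 − 12w^2 − 45w − 180 = ((1/30)w + 2/15)(−90w^2 − 1350) + (0)
Last nonzero remainder: −90w^2 − 1350. Dividing through by −90 gives the monic gcd w^2 + 15.
Cancel w^2 + 15 from numerator and denominator to get the reduced form.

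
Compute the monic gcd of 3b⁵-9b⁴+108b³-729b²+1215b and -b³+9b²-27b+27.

b²-6b+9

Repeated division with remainder:
  3b⁵-9b⁴+108b³-729b²+1215b = (-3b²-18b-189)(-b³+9b²-27b+27) + (567b²-3402b+5103)
  -b³+9b²-27b+27 = (-(1/567)b+1/189)(567b²-3402b+5103) + (0)
Last nonzero remainder: 567b²-3402b+5103. Dividing through by 567 gives the monic gcd b²-6b+9.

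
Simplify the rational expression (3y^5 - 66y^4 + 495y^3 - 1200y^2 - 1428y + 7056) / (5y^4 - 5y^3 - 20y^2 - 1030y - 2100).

By polynomial division,
  3y^5 - 66y^4 + 495y^3 - 1200y^2 - 1428y + 7056 = ((3/5)y - 63/5)(5y^4 - 5y^3 - 20y^2 - 1030y - 2100) + (444y^3 - 834y^2 - 13146y - 19404)
  5y^4 - 5y^3 - 20y^2 - 1030y - 2100 = ((5/444)y + 325/32856)(444y^3 - 834y^2 - 13146y - 19404) + ((746325/5476)y^2 - (3731625/5476)y - 5224275/2738)
  444y^3 - 834y^2 - 13146y - 19404 = ((810448/248775)y + 843304/82925)((746325/5476)y^2 - (3731625/5476)y - 5224275/2738) + (0)
Last nonzero remainder: (746325/5476)y^2 - (3731625/5476)y - 5224275/2738. Dividing through by 746325/5476 gives the monic gcd y^2 - 5y - 14.
Cancel y^2 - 5y - 14 from numerator and denominator to get the reduced form.

(3y^3 - 51y^2 + 282y - 504)/(5y^2 + 20y + 150)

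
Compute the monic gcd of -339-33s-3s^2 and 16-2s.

1

Apply the Euclidean algorithm:
  -3s^2-33s-339 = ((3/2)s+57/2)(-2s+16) + (-795)
  -2s+16 = ((2/795)s-16/795)(-795) + (0)
The last nonzero remainder is the constant -795, so the polynomials are coprime and gcd = 1.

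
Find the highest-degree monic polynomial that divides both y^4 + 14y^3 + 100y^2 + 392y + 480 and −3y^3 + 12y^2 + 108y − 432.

By polynomial division,
  y^4 + 14y^3 + 100y^2 + 392y + 480 = (−(1/3)y − 6)(−3y^3 + 12y^2 + 108y − 432) + (208y^2 + 896y − 2112)
  −3y^3 + 12y^2 + 108y − 432 = (−(3/208)y + 81/676)(208y^2 + 896y − 2112) + (−(5040/169)y − 30240/169)
  208y^2 + 896y − 2112 = (−(2197/315)y + 3718/315)(−(5040/169)y − 30240/169) + (0)
Last nonzero remainder: −(5040/169)y − 30240/169. Dividing through by −5040/169 gives the monic gcd y + 6.

y + 6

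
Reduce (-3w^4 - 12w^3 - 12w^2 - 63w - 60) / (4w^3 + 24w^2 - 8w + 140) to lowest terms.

Euclidean algorithm in ℚ[w]:
  -3w^4 - 12w^3 - 12w^2 - 63w - 60 = (-(3/4)w + 3/2)(4w^3 + 24w^2 - 8w + 140) + (-54w^2 + 54w - 270)
  4w^3 + 24w^2 - 8w + 140 = (-(2/27)w - 14/27)(-54w^2 + 54w - 270) + (0)
Last nonzero remainder: -54w^2 + 54w - 270. Dividing through by -54 gives the monic gcd w^2 - w + 5.
Cancel w^2 - w + 5 from numerator and denominator to get the reduced form.

(-3w^2 - 15w - 12)/(4w + 28)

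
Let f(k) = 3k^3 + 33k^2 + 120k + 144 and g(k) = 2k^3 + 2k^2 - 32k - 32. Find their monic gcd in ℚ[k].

Euclidean algorithm in ℚ[k]:
  3k^3 + 33k^2 + 120k + 144 = (3/2)(2k^3 + 2k^2 - 32k - 32) + (30k^2 + 168k + 192)
  2k^3 + 2k^2 - 32k - 32 = ((1/15)k - 23/75)(30k^2 + 168k + 192) + ((168/25)k + 672/25)
  30k^2 + 168k + 192 = ((125/28)k + 50/7)((168/25)k + 672/25) + (0)
Last nonzero remainder: (168/25)k + 672/25. Dividing through by 168/25 gives the monic gcd k + 4.

k + 4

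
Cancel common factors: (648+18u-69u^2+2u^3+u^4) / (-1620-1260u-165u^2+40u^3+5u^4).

(-4+u)/(10+5u)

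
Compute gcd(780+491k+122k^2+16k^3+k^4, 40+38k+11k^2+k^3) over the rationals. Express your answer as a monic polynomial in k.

20+9k+k^2

By polynomial division,
  k^4+16k^3+122k^2+491k+780 = (k+5)(k^3+11k^2+38k+40) + (29k^2+261k+580)
  k^3+11k^2+38k+40 = ((1/29)k+2/29)(29k^2+261k+580) + (0)
Last nonzero remainder: 29k^2+261k+580. Dividing through by 29 gives the monic gcd k^2+9k+20.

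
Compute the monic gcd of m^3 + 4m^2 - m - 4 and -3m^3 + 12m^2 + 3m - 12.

m^2 - 1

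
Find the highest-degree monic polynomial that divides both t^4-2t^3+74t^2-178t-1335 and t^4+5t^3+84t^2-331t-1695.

t^2-2t-15

By polynomial division,
  t^4-2t^3+74t^2-178t-1335 = (t^4+5t^3+84t^2-331t-1695) + (-7t^3-10t^2+153t+360)
  t^4+5t^3+84t^2-331t-1695 = (-(1/7)t-25/49)(-7t^3-10t^2+153t+360) + ((4937/49)t^2-(9874/49)t-74055/49)
  -7t^3-10t^2+153t+360 = (-(343/4937)t-1176/4937)((4937/49)t^2-(9874/49)t-74055/49) + (0)
Last nonzero remainder: (4937/49)t^2-(9874/49)t-74055/49. Dividing through by 4937/49 gives the monic gcd t^2-2t-15.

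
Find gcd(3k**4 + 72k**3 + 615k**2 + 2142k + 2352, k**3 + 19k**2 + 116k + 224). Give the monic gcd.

k**2 + 15k + 56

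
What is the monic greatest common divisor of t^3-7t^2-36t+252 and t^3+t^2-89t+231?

By polynomial division,
  t^3-7t^2-36t+252 = (t^3+t^2-89t+231) + (-8t^2+53t+21)
  t^3+t^2-89t+231 = (-(1/8)t-61/64)(-8t^2+53t+21) + (-(2295/64)t+16065/64)
  -8t^2+53t+21 = ((512/2295)t+64/765)(-(2295/64)t+16065/64) + (0)
Last nonzero remainder: -(2295/64)t+16065/64. Dividing through by -2295/64 gives the monic gcd t-7.

t-7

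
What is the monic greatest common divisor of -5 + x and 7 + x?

1

Euclidean algorithm in ℚ[x]:
  x - 5 = (x + 7) + (-12)
  x + 7 = (-(1/12)x - 7/12)(-12) + (0)
The last nonzero remainder is the constant -12, so the polynomials are coprime and gcd = 1.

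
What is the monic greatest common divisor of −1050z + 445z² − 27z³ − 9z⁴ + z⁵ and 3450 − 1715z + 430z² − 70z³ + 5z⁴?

30 − 11z + z²

Repeated division with remainder:
  z⁵ − 9z⁴ − 27z³ + 445z² − 1050z = ((1/5)z + 1)(5z⁴ − 70z³ + 430z² − 1715z + 3450) + (−43z³ + 358z² − 25z − 3450)
  5z⁴ − 70z³ + 430z² − 1715z + 3450 = (−(5/43)z + 1220/1849)(−43z³ + 358z² − 25z − 3450) + ((352935/1849)z² − (3882285/1849)z + 10588050/1849)
  −43z³ + 358z² − 25z − 3450 = (−(79507/352935)z − 1849/3069)((352935/1849)z² − (3882285/1849)z + 10588050/1849) + (0)
Last nonzero remainder: (352935/1849)z² − (3882285/1849)z + 10588050/1849. Dividing through by 352935/1849 gives the monic gcd z² − 11z + 30.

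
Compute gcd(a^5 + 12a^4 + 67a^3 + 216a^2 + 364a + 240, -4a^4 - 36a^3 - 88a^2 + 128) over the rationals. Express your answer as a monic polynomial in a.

a^2 + 6a + 8

Repeated division with remainder:
  a^5 + 12a^4 + 67a^3 + 216a^2 + 364a + 240 = (-(1/4)a - 3/4)(-4a^4 - 36a^3 - 88a^2 + 128) + (18a^3 + 150a^2 + 396a + 336)
  -4a^4 - 36a^3 - 88a^2 + 128 = (-(2/9)a - 4/27)(18a^3 + 150a^2 + 396a + 336) + ((200/9)a^2 + (400/3)a + 1600/9)
  18a^3 + 150a^2 + 396a + 336 = ((81/100)a + 189/100)((200/9)a^2 + (400/3)a + 1600/9) + (0)
Last nonzero remainder: (200/9)a^2 + (400/3)a + 1600/9. Dividing through by 200/9 gives the monic gcd a^2 + 6a + 8.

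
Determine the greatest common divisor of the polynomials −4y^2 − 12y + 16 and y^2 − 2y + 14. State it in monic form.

1

Repeated division with remainder:
  −4y^2 − 12y + 16 = (−4)(y^2 − 2y + 14) + (−20y + 72)
  y^2 − 2y + 14 = (−(1/20)y − 2/25)(−20y + 72) + (494/25)
  −20y + 72 = (−(250/247)y + 900/247)(494/25) + (0)
The last nonzero remainder is the constant 494/25, so the polynomials are coprime and gcd = 1.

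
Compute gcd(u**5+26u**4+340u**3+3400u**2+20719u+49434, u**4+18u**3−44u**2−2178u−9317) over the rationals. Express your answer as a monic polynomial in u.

Repeated division with remainder:
  u**5+26u**4+340u**3+3400u**2+20719u+49434 = (u+8)(u**4+18u**3−44u**2−2178u−9317) + (240u**3+5930u**2+47460u+123970)
  u**4+18u**3−44u**2−2178u−9317 = ((1/240)u−161/5760)(240u**3+5930u**2+47460u+123970) + (−(43775/576)u**2−(43775/32)u−3370675/576)
  240u**3+5930u**2+47460u+123970 = (−(27648/8755)u−185472/8755)(−(43775/576)u**2−(43775/32)u−3370675/576) + (0)
Last nonzero remainder: −(43775/576)u**2−(43775/32)u−3370675/576. Dividing through by −43775/576 gives the monic gcd u**2+18u+77.

u**2+18u+77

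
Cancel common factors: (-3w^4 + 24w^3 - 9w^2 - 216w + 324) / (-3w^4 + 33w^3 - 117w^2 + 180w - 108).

(w^2 - 9)/(w^2 - 3w + 3)

Repeated division with remainder:
  -3w^4 + 24w^3 - 9w^2 - 216w + 324 = (-3w^4 + 33w^3 - 117w^2 + 180w - 108) + (-9w^3 + 108w^2 - 396w + 432)
  -3w^4 + 33w^3 - 117w^2 + 180w - 108 = ((1/3)w + 1/3)(-9w^3 + 108w^2 - 396w + 432) + (-21w^2 + 168w - 252)
  -9w^3 + 108w^2 - 396w + 432 = ((3/7)w - 12/7)(-21w^2 + 168w - 252) + (0)
Last nonzero remainder: -21w^2 + 168w - 252. Dividing through by -21 gives the monic gcd w^2 - 8w + 12.
Cancel w^2 - 8w + 12 from numerator and denominator to get the reduced form.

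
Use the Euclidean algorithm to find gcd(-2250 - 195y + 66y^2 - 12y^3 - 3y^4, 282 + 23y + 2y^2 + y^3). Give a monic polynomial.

6 + y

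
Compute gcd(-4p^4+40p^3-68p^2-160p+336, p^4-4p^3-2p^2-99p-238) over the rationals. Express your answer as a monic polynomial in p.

By polynomial division,
  -4p^4+40p^3-68p^2-160p+336 = (-4)(p^4-4p^3-2p^2-99p-238) + (24p^3-76p^2-556p-616)
  p^4-4p^3-2p^2-99p-238 = ((1/24)p-5/144)(24p^3-76p^2-556p-616) + ((667/36)p^2-(3335/36)p-4669/18)
  24p^3-76p^2-556p-616 = ((864/667)p+1584/667)((667/36)p^2-(3335/36)p-4669/18) + (0)
Last nonzero remainder: (667/36)p^2-(3335/36)p-4669/18. Dividing through by 667/36 gives the monic gcd p^2-5p-14.

p^2-5p-14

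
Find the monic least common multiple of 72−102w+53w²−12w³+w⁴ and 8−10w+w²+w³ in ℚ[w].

−288+624w−446w²+105w³+13w⁴−9w⁵+w⁶

Euclidean algorithm in ℚ[w]:
  w⁴−12w³+53w²−102w+72 = (w−13)(w³+w²−10w+8) + (76w²−240w+176)
  w³+w²−10w+8 = ((1/76)w+79/1444)(76w²−240w+176) + ((294/361)w−588/361)
  76w²−240w+176 = ((13718/147)w−15884/147)((294/361)w−588/361) + (0)
Last nonzero remainder: (294/361)w−588/361. Dividing through by 294/361 gives the monic gcd w−2.
Then lcm(f, g) = f·g / gcd(f, g); expanding and making the result monic gives the answer.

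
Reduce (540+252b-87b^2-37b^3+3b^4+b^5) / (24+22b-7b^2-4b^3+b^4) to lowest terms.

(-90-27b+4b^2+b^3)/(-4-3b+b^2)

By polynomial division,
  b^5+3b^4-37b^3-87b^2+252b+540 = (b+7)(b^4-4b^3-7b^2+22b+24) + (-2b^3-60b^2+74b+372)
  b^4-4b^3-7b^2+22b+24 = (-(1/2)b+17)(-2b^3-60b^2+74b+372) + (1050b^2-1050b-6300)
  -2b^3-60b^2+74b+372 = (-(1/525)b-31/525)(1050b^2-1050b-6300) + (0)
Last nonzero remainder: 1050b^2-1050b-6300. Dividing through by 1050 gives the monic gcd b^2-b-6.
Cancel b^2-b-6 from numerator and denominator to get the reduced form.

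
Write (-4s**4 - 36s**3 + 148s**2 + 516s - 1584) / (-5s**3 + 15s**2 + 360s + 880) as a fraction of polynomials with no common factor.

(4s**3 + 20s**2 - 228s + 396)/(5s**2 - 35s - 220)

Euclidean algorithm in ℚ[s]:
  -4s**4 - 36s**3 + 148s**2 + 516s - 1584 = ((4/5)s + 48/5)(-5s**3 + 15s**2 + 360s + 880) + (-284s**2 - 3644s - 10032)
  -5s**3 + 15s**2 + 360s + 880 = ((5/284)s - 1405/5041)(-284s**2 - 3644s - 10032) + (-(2414720/5041)s - 9658880/5041)
  -284s**2 - 3644s - 10032 = ((357911/603680)s + 287337/54880)(-(2414720/5041)s - 9658880/5041) + (0)
Last nonzero remainder: -(2414720/5041)s - 9658880/5041. Dividing through by -2414720/5041 gives the monic gcd s + 4.
Cancel s + 4 from numerator and denominator to get the reduced form.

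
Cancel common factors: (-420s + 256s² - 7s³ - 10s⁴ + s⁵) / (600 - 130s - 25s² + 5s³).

By polynomial division,
  s⁵ - 10s⁴ - 7s³ + 256s² - 420s = ((1/5)s² - s - 6/5)(5s³ - 25s² - 130s + 600) + (-24s² + 24s + 720)
  5s³ - 25s² - 130s + 600 = (-(5/24)s + 5/6)(-24s² + 24s + 720) + (0)
Last nonzero remainder: -24s² + 24s + 720. Dividing through by -24 gives the monic gcd s² - s - 30.
Cancel s² - s - 30 from numerator and denominator to get the reduced form.

(14s - 9s² + s³)/(-20 + 5s)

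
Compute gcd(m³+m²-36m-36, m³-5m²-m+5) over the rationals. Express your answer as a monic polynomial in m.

Repeated division with remainder:
  m³+m²-36m-36 = (m³-5m²-m+5) + (6m²-35m-41)
  m³-5m²-m+5 = ((1/6)m+5/36)(6m²-35m-41) + ((385/36)m+385/36)
  6m²-35m-41 = ((216/385)m-1476/385)((385/36)m+385/36) + (0)
Last nonzero remainder: (385/36)m+385/36. Dividing through by 385/36 gives the monic gcd m+1.

m+1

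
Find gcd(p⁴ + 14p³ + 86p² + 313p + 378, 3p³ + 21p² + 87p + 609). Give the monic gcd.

Apply the Euclidean algorithm:
  p⁴ + 14p³ + 86p² + 313p + 378 = ((1/3)p + 7/3)(3p³ + 21p² + 87p + 609) + (8p² - 93p - 1043)
  3p³ + 21p² + 87p + 609 = ((3/8)p + 447/64)(8p² - 93p - 1043) + ((72171/64)p + 505197/64)
  8p² - 93p - 1043 = ((512/72171)p - 9536/72171)((72171/64)p + 505197/64) + (0)
Last nonzero remainder: (72171/64)p + 505197/64. Dividing through by 72171/64 gives the monic gcd p + 7.

p + 7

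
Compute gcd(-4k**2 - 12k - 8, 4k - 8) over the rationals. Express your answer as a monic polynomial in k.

Repeated division with remainder:
  -4k**2 - 12k - 8 = (-k - 5)(4k - 8) + (-48)
  4k - 8 = (-(1/12)k + 1/6)(-48) + (0)
The last nonzero remainder is the constant -48, so the polynomials are coprime and gcd = 1.

1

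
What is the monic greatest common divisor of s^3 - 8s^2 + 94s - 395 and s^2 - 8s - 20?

1

Repeated division with remainder:
  s^3 - 8s^2 + 94s - 395 = (s)(s^2 - 8s - 20) + (114s - 395)
  s^2 - 8s - 20 = ((1/114)s - 517/12996)(114s - 395) + (-464135/12996)
  114s - 395 = (-(1481544/464135)s + 1026684/92827)(-464135/12996) + (0)
The last nonzero remainder is the constant -464135/12996, so the polynomials are coprime and gcd = 1.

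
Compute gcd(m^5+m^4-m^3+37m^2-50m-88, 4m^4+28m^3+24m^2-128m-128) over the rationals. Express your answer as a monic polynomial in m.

Repeated division with remainder:
  m^5+m^4-m^3+37m^2-50m-88 = ((1/4)m-3/2)(4m^4+28m^3+24m^2-128m-128) + (35m^3+105m^2-210m-280)
  4m^4+28m^3+24m^2-128m-128 = ((4/35)m+16/35)(35m^3+105m^2-210m-280) + (0)
Last nonzero remainder: 35m^3+105m^2-210m-280. Dividing through by 35 gives the monic gcd m^3+3m^2-6m-8.

m^3+3m^2-6m-8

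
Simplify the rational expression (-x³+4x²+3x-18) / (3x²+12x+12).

(-x²+6x-9)/(3x+6)

Apply the Euclidean algorithm:
  -x³+4x²+3x-18 = (-(1/3)x+8/3)(3x²+12x+12) + (-25x-50)
  3x²+12x+12 = (-(3/25)x-6/25)(-25x-50) + (0)
Last nonzero remainder: -25x-50. Dividing through by -25 gives the monic gcd x+2.
Cancel x+2 from numerator and denominator to get the reduced form.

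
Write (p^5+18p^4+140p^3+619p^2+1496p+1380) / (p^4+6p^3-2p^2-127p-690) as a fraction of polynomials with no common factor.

(p^2+7p+10)/(p-5)

Euclidean algorithm in ℚ[p]:
  p^5+18p^4+140p^3+619p^2+1496p+1380 = (p+12)(p^4+6p^3-2p^2-127p-690) + (70p^3+770p^2+3710p+9660)
  p^4+6p^3-2p^2-127p-690 = ((1/70)p-1/14)(70p^3+770p^2+3710p+9660) + (0)
Last nonzero remainder: 70p^3+770p^2+3710p+9660. Dividing through by 70 gives the monic gcd p^3+11p^2+53p+138.
Cancel p^3+11p^2+53p+138 from numerator and denominator to get the reduced form.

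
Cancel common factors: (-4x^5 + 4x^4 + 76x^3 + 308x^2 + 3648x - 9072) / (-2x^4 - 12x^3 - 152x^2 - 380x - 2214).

(2x^3 - 6x^2 - 80x + 168)/(x^2 + 4x + 41)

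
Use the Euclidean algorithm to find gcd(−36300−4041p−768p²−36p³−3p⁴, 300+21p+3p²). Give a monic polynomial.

100+7p+p²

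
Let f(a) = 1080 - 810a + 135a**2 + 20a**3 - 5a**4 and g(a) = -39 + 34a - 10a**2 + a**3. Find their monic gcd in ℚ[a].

Euclidean algorithm in ℚ[a]:
  -5a**4 + 20a**3 + 135a**2 - 810a + 1080 = (-5a - 30)(a**3 - 10a**2 + 34a - 39) + (5a**2 + 15a - 90)
  a**3 - 10a**2 + 34a - 39 = ((1/5)a - 13/5)(5a**2 + 15a - 90) + (91a - 273)
  5a**2 + 15a - 90 = ((5/91)a + 30/91)(91a - 273) + (0)
Last nonzero remainder: 91a - 273. Dividing through by 91 gives the monic gcd a - 3.

-3 + a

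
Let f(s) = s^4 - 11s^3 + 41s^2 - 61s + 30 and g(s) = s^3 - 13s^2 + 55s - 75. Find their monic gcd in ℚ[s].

Euclidean algorithm in ℚ[s]:
  s^4 - 11s^3 + 41s^2 - 61s + 30 = (s + 2)(s^3 - 13s^2 + 55s - 75) + (12s^2 - 96s + 180)
  s^3 - 13s^2 + 55s - 75 = ((1/12)s - 5/12)(12s^2 - 96s + 180) + (0)
Last nonzero remainder: 12s^2 - 96s + 180. Dividing through by 12 gives the monic gcd s^2 - 8s + 15.

s^2 - 8s + 15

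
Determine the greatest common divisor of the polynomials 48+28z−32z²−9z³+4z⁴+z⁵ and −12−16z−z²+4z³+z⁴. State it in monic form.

Euclidean algorithm in ℚ[z]:
  z⁵+4z⁴−9z³−32z²+28z+48 = (z)(z⁴+4z³−z²−16z−12) + (−8z³−16z²+40z+48)
  z⁴+4z³−z²−16z−12 = (−(1/8)z−1/4)(−8z³−16z²+40z+48) + (0)
Last nonzero remainder: −8z³−16z²+40z+48. Dividing through by −8 gives the monic gcd z³+2z²−5z−6.

−6−5z+2z²+z³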